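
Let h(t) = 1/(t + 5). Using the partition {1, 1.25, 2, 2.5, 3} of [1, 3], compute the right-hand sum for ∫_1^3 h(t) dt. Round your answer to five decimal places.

0.27631

Subinterval widths: 0.25, 0.75, 0.5, 0.5.
Right endpoints: 1.25, 2, 2.5, 3.
h(1.25) = 0.16, h(2) = 1/7, h(2.5) = 2/15, h(3) = 0.125.
Sum = Σ Δt_i · h(t_i).
Sum ≈ 0.27631.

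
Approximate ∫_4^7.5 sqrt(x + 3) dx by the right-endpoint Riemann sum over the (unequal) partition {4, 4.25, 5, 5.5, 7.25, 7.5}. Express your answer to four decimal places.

Subinterval widths: 0.25, 0.75, 0.5, 1.75, 0.25.
Right endpoints: 4.25, 5, 5.5, 7.25, 7.5.
f(4.25) ≈ 2.6926, f(5) ≈ 2.8284, f(5.5) ≈ 2.9155, f(7.25) ≈ 3.2016, f(7.5) ≈ 3.2404.
Sum = Σ Δx_i · f(x_i).
Sum ≈ 10.6650.

10.6650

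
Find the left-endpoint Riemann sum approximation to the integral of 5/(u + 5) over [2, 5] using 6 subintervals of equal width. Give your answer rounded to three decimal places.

1.838

Δu = (5 − 2)/6 = 0.5.
Left endpoints: 2, 2.5, 3, 3.5, 4, 4.5.
f(2) = 5/7, f(2.5) = 2/3, f(3) = 0.625, f(3.5) = 10/17, f(4) = 5/9, f(4.5) = 10/19.
Sum = Δu · [f(2) + f(2.5) + f(3) + ...].
Sum ≈ 1.838.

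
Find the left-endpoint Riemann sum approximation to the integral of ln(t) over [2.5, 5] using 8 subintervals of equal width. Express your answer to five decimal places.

3.14653

Δt = (5 − 2.5)/8 = 0.3125.
Left endpoints: 2.5, 2.8125, 3.125, 3.4375, 3.75, 4.0625, 4.375, 4.6875.
f(2.5) ≈ 0.91629, f(2.8125) ≈ 1.03407, f(3.125) ≈ 1.13943, f(3.4375) ≈ 1.23474, f(3.75) ≈ 1.32176, f(4.0625) ≈ 1.40180, f(4.375) ≈ 1.47591, f(4.6875) ≈ 1.54490.
Sum = Δt · [f(2.5) + f(2.8125) + f(3.125) + ...].
Sum ≈ 3.14653.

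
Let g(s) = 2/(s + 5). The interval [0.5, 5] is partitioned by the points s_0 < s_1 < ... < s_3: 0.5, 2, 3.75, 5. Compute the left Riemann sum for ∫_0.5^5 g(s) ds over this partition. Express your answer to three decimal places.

1.331

Subinterval widths: 1.5, 1.75, 1.25.
Left endpoints: 0.5, 2, 3.75.
g(0.5) = 4/11, g(2) = 2/7, g(3.75) = 8/35.
Sum = Σ Δs_i · g(s_i).
Sum ≈ 1.331.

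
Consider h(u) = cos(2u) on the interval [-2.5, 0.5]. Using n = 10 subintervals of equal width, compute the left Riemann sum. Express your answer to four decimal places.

Δu = (0.5 − (-2.5))/10 = 0.3.
Left endpoints: -2.5, -2.2, -1.9, -1.6, -1.3, -1, -0.7, -0.4, -0.1, 0.2.
h(-2.5) ≈ 0.2837, h(-2.2) ≈ -0.3073, h(-1.9) ≈ -0.7910, h(-1.6) ≈ -0.9983, h(-1.3) ≈ -0.8569, h(-1) ≈ -0.4161, h(-0.7) ≈ 0.1700, h(-0.4) ≈ 0.6967, h(-0.1) ≈ 0.9801, h(0.2) ≈ 0.9211.
Sum = Δu · [h(-2.5) + h(-2.2) + h(-1.9) + ...].
Sum ≈ -0.0955.

-0.0955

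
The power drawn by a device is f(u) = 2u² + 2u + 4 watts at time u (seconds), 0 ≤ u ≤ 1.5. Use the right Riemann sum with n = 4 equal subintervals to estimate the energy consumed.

Δu = (1.5 − 0)/4 = 0.375.
Right endpoints: 0.375, 0.75, 1.125, 1.5.
f(0.375) = 5.03125, f(0.75) = 6.625, f(1.125) = 8.78125, f(1.5) = 11.5.
Sum = Δu · [f(0.375) + f(0.75) + f(1.125) + f(1.5)].
Sum = 11.9765625.

11.9765625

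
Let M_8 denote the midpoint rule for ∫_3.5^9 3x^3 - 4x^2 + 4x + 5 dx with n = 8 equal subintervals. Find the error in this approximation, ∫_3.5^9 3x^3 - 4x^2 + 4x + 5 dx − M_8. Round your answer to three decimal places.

Exact integral: ∫_3.5^9 f(x) dx ≈ 4058.36979.
M_8 ≈ 4047.05066.
Error ≈ 4058.36979 − 4047.05066 ≈ 11.319.

11.319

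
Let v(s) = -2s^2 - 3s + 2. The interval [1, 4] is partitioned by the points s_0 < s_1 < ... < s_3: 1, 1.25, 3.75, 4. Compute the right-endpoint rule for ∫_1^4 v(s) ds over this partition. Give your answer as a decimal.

-105.15625

Subinterval widths: 0.25, 2.5, 0.25.
Right endpoints: 1.25, 3.75, 4.
v(1.25) = -4.875, v(3.75) = -37.375, v(4) = -42.
Sum = Σ Δs_i · v(s_i).
Sum = -105.15625.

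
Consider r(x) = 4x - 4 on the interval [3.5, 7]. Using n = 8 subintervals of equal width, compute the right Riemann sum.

Δx = (7 − 3.5)/8 = 0.4375.
Right endpoints: 3.9375, 4.375, 4.8125, 5.25, 5.6875, 6.125, 6.5625, 7.
r(3.9375) = 11.75, r(4.375) = 13.5, r(4.8125) = 15.25, r(5.25) = 17, r(5.6875) = 18.75, r(6.125) = 20.5, r(6.5625) = 22.25, r(7) = 24.
Sum = Δx · [r(3.9375) + r(4.375) + r(4.8125) + ...].
Sum = 62.5625.

62.5625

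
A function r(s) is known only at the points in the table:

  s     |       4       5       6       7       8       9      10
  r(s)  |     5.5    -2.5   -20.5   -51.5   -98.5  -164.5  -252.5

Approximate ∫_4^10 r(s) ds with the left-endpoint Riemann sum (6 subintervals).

-332

Δs = 1.
Sum = 1·[5.5 + (-2.5) + (-20.5) + (-51.5) + (-98.5) + (-164.5)] = -332.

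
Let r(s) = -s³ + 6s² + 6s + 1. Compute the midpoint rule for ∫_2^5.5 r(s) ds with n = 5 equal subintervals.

Δs = (5.5 − 2)/5 = 0.7.
Midpoints: 2.35, 3.05, 3.75, 4.45, 5.15.
r(2.35) = 35.257125, r(3.05) = 46.742375, r(3.75) = 55.140625, r(4.45) = 58.393875, r(5.15) = 54.444125.
Sum = Δs · [r(2.35) + r(3.05) + r(3.75) + r(4.45) + r(5.15)].
Sum = 174.9846875.

174.9846875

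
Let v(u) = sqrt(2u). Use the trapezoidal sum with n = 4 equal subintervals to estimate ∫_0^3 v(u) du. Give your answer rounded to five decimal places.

4.72715

Δu = (3 − 0)/4 = 0.75.
v(0) ≈ 0.00000, v(0.75) ≈ 1.22474, v(1.5) ≈ 1.73205, v(2.25) ≈ 2.12132, v(3) ≈ 2.44949.
T_4 = (Δu/2)·[v(u_0) + 2v(u_1) + 2v(u_2) + 2v(u_3) + v(u_4)].
Sum ≈ 4.72715.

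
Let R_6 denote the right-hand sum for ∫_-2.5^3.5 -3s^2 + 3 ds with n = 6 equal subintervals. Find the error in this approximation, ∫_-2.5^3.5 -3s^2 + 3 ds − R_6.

12

Exact integral: ∫_-2.5^3.5 f(s) ds = -40.5.
R_6 = -52.5.
Error = -40.5 − (-52.5) = 12.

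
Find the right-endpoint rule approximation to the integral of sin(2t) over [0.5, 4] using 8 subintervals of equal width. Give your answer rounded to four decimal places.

0.3531

Δt = (4 − 0.5)/8 = 0.4375.
Right endpoints: 0.9375, 1.375, 1.8125, 2.25, 2.6875, 3.125, 3.5625, 4.
f(0.9375) ≈ 0.9541, f(1.375) ≈ 0.3817, f(1.8125) ≈ -0.4648, f(2.25) ≈ -0.9775, f(2.6875) ≈ -0.7884, f(3.125) ≈ -0.0332, f(3.5625) ≈ 0.7459, f(4) ≈ 0.9894.
Sum = Δt · [f(0.9375) + f(1.375) + f(1.8125) + ...].
Sum ≈ 0.3531.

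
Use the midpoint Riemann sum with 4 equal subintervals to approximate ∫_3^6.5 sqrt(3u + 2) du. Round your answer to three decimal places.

Δu = (6.5 − 3)/4 = 0.875.
Midpoints: 3.4375, 4.3125, 5.1875, 6.0625.
f(3.4375) ≈ 3.509, f(4.3125) ≈ 3.865, f(5.1875) ≈ 4.191, f(6.0625) ≈ 4.493.
Sum = Δu · [f(3.4375) + f(4.3125) + f(5.1875) + f(6.0625)].
Sum ≈ 14.050.

14.050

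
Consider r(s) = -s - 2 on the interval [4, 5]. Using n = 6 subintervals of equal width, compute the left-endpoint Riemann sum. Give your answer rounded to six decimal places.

Δs = (5 − 4)/6 = 1/6.
Left endpoints: 4, 25/6, 13/3, 4.5, 14/3, 29/6.
r(4) = -6, r(25/6) = -37/6, r(13/3) = -19/3, r(4.5) = -6.5, r(14/3) = -20/3, r(29/6) = -41/6.
Sum = Δs · [r(4) + r(25/6) + r(13/3) + ...].
Sum ≈ -6.416667.

-6.416667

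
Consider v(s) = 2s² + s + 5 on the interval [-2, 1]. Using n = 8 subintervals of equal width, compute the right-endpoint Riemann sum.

Δs = (1 − (-2))/8 = 0.375.
Right endpoints: -1.625, -1.25, -0.875, -0.5, -0.125, 0.25, 0.625, 1.
v(-1.625) = 8.65625, v(-1.25) = 6.875, v(-0.875) = 5.65625, v(-0.5) = 5, v(-0.125) = 4.90625, v(0.25) = 5.375, v(0.625) = 6.40625, v(1) = 8.
Sum = Δs · [v(-1.625) + v(-1.25) + v(-0.875) + ...].
Sum = 19.078125.

19.078125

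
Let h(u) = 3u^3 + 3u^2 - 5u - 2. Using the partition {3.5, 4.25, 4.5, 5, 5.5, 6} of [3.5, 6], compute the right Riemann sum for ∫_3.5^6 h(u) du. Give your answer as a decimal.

1127.01953125

Subinterval widths: 0.75, 0.25, 0.5, 0.5, 0.5.
Right endpoints: 4.25, 4.5, 5, 5.5, 6.
h(4.25) = 261.234375, h(4.5) = 309.625, h(5) = 423, h(5.5) = 560.375, h(6) = 724.
Sum = Σ Δu_i · h(u_i).
Sum = 1127.01953125.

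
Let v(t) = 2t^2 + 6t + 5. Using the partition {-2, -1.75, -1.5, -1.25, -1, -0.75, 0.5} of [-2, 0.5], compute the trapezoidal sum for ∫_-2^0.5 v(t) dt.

7.34375

Subinterval widths: 0.25, 0.25, 0.25, 0.25, 0.25, 1.25.
v(-2) = 1, v(-1.75) = 0.625, v(-1.5) = 0.5, v(-1.25) = 0.625, v(-1) = 1, v(-0.75) = 1.625, v(0.5) = 8.5.
On each subinterval the trapezoid contributes (Δt_i/2)·[v(t_{i-1}) + v(t_i)].
Sum = 7.34375.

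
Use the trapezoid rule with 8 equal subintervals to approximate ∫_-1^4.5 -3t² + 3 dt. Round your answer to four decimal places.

-76.9248

Δt = (4.5 − (-1))/8 = 0.6875.
f(-1) = 0, f(-0.3125) = 2.70703125, f(0.375) = 2.578125, f(1.0625) = -0.38671875, f(1.75) = -6.1875, f(2.4375) = -14.82421875, f(3.125) = -26.296875, f(3.8125) = -40.60546875, f(4.5) = -57.75.
T_8 = (Δt/2)·[f(t_0) + 2f(t_1) + ... + 2f(t_{7}) + f(t_8)].
Sum ≈ -76.9248.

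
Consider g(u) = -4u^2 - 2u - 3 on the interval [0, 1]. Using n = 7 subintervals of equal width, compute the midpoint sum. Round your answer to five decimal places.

-5.32653

Δu = (1 − 0)/7 = 1/7.
Midpoints: 1/14, 3/14, 5/14, 0.5, 9/14, 11/14, 13/14.
g(1/14) = -155/49, g(3/14) = -177/49, g(5/14) = -207/49, g(0.5) = -5, g(9/14) = -291/49, g(11/14) = -345/49, g(13/14) = -407/49.
Sum = Δu · [g(1/14) + g(3/14) + g(5/14) + ...].
Sum ≈ -5.32653.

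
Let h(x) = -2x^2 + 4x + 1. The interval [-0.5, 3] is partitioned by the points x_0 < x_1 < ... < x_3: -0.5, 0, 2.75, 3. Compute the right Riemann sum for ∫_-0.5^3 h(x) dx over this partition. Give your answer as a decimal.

-9.34375

Subinterval widths: 0.5, 2.75, 0.25.
Right endpoints: 0, 2.75, 3.
h(0) = 1, h(2.75) = -3.125, h(3) = -5.
Sum = Σ Δx_i · h(x_i).
Sum = -9.34375.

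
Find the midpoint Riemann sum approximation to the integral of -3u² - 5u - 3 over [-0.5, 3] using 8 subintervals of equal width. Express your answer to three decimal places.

-59.333

Δu = (3 − (-0.5))/8 = 0.4375.
Midpoints: -0.28125, 0.15625, 0.59375, 1.03125, 1.46875, 1.90625, 2.34375, 2.78125.
f(-0.28125) = -1875/1024, f(0.15625) = -3947/1024, f(0.59375) = -7195/1024, f(1.03125) = -11619/1024, f(1.46875) = -17219/1024, f(1.90625) = -23995/1024, f(2.34375) = -31947/1024, f(2.78125) = -41075/1024.
Sum = Δu · [f(-0.28125) + f(0.15625) + f(0.59375) + ...].
Sum ≈ -59.333.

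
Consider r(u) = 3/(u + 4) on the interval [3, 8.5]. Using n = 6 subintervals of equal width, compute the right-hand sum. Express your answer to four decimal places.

Δu = (8.5 − 3)/6 = 11/12.
Right endpoints: 47/12, 29/6, 5.75, 20/3, 91/12, 8.5.
r(47/12) = 36/95, r(29/6) = 18/53, r(5.75) = 4/13, r(20/3) = 0.28125, r(91/12) = 36/139, r(8.5) = 0.24.
Sum = Δu · [r(47/12) + r(29/6) + r(5.75) + ...].
Sum ≈ 1.6560.

1.6560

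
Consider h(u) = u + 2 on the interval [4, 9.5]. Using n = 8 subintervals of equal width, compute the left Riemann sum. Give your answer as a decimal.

46.234375

Δu = (9.5 − 4)/8 = 0.6875.
Left endpoints: 4, 4.6875, 5.375, 6.0625, 6.75, 7.4375, 8.125, 8.8125.
h(4) = 6, h(4.6875) = 6.6875, h(5.375) = 7.375, h(6.0625) = 8.0625, h(6.75) = 8.75, h(7.4375) = 9.4375, h(8.125) = 10.125, h(8.8125) = 10.8125.
Sum = Δu · [h(4) + h(4.6875) + h(5.375) + ...].
Sum = 46.234375.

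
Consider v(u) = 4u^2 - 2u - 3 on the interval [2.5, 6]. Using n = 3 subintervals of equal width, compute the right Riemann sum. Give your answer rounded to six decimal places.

295.425926

Δu = (6 − 2.5)/3 = 7/6.
Right endpoints: 11/3, 29/6, 6.
v(11/3) = 391/9, v(29/6) = 727/9, v(6) = 129.
Sum = Δu · [v(11/3) + v(29/6) + v(6)].
Sum ≈ 295.425926.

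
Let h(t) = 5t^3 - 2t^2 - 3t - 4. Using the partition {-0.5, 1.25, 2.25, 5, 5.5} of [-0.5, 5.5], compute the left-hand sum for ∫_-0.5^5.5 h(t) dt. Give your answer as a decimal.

369.76171875

Subinterval widths: 1.75, 1, 2.75, 0.5.
Left endpoints: -0.5, 1.25, 2.25, 5.
h(-0.5) = -3.625, h(1.25) = -1.109375, h(2.25) = 36.078125, h(5) = 556.
Sum = Σ Δt_i · h(t_i).
Sum = 369.76171875.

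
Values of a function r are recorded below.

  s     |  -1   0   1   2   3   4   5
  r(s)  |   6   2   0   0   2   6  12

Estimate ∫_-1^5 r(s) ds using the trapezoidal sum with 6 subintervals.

Δs = 1.
T_6 = (1/2)·[6 + 2·2 + 2·0 + 2·0 + 2·2 + 2·6 + 12] = 19.

19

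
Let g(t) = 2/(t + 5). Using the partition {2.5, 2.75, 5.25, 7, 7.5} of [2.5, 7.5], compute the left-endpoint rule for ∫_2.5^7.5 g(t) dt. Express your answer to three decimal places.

Subinterval widths: 0.25, 2.5, 1.75, 0.5.
Left endpoints: 2.5, 2.75, 5.25, 7.
g(2.5) = 4/15, g(2.75) = 8/31, g(5.25) = 8/41, g(7) = 1/6.
Sum = Σ Δt_i · g(t_i).
Sum ≈ 1.137.

1.137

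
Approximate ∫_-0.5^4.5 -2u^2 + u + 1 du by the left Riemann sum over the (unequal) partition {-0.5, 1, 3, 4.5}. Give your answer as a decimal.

-21

Subinterval widths: 1.5, 2, 1.5.
Left endpoints: -0.5, 1, 3.
f(-0.5) = 0, f(1) = 0, f(3) = -14.
Sum = Σ Δu_i · f(u_i).
Sum = -21.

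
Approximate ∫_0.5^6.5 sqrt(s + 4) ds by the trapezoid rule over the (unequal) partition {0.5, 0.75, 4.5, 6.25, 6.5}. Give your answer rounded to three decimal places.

Subinterval widths: 0.25, 3.75, 1.75, 0.25.
f(0.5) ≈ 2.121, f(0.75) ≈ 2.179, f(4.5) ≈ 2.915, f(6.25) ≈ 3.202, f(6.5) ≈ 3.240.
On each subinterval the trapezoid contributes (Δs_i/2)·[f(s_{i-1}) + f(s_i)].
Sum ≈ 16.248.

16.248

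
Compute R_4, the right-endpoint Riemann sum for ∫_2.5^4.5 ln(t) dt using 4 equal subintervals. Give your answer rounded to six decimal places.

Δt = (4.5 − 2.5)/4 = 0.5.
Right endpoints: 3, 3.5, 4, 4.5.
f(3) ≈ 1.098612, f(3.5) ≈ 1.252763, f(4) ≈ 1.386294, f(4.5) ≈ 1.504077.
Sum = Δt · [f(3) + f(3.5) + f(4) + f(4.5)].
Sum ≈ 2.620874.

2.620874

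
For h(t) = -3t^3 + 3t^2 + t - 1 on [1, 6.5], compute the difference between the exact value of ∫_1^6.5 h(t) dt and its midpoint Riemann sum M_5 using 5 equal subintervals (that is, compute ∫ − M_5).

Exact integral: ∫_1^6.5 h(t) dt = -1049.296875.
M_5 = -1032.2434375.
Error = -1049.296875 − (-1032.2434375) = -17.0534375.

-17.0534375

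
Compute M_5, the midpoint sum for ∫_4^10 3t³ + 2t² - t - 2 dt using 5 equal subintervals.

Δt = (10 − 4)/5 = 1.2.
Midpoints: 4.6, 5.8, 7, 8.2, 9.4.
f(4.6) = 327.728, f(5.8) = 644.816, f(7) = 1118, f(8.2) = 1778.384, f(9.4) = 2657.072.
Sum = Δt · [f(4.6) + f(5.8) + f(7) + f(8.2) + f(9.4)].
Sum = 7831.2.

7831.2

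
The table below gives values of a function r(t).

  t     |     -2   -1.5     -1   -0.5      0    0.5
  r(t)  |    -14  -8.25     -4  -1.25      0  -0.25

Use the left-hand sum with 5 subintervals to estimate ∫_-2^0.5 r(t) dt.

-13.75

Δt = 0.5.
Sum = 0.5·[(-14) + (-8.25) + (-4) + (-1.25) + 0] = -13.75.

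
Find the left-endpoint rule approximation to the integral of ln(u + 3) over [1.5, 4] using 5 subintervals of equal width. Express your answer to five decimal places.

4.24091

Δu = (4 − 1.5)/5 = 0.5.
Left endpoints: 1.5, 2, 2.5, 3, 3.5.
f(1.5) ≈ 1.50408, f(2) ≈ 1.60944, f(2.5) ≈ 1.70475, f(3) ≈ 1.79176, f(3.5) ≈ 1.87180.
Sum = Δu · [f(1.5) + f(2) + f(2.5) + f(3) + f(3.5)].
Sum ≈ 4.24091.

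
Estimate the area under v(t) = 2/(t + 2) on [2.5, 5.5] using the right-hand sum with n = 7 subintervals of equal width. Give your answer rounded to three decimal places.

Δt = (5.5 − 2.5)/7 = 3/7.
Right endpoints: 41/14, 47/14, 53/14, 59/14, 65/14, 71/14, 5.5.
v(41/14) = 28/69, v(47/14) = 28/75, v(53/14) = 28/81, v(59/14) = 28/87, v(65/14) = 28/93, v(71/14) = 28/99, v(5.5) = 4/15.
Sum = Δt · [v(41/14) + v(47/14) + v(53/14) + ...].
Sum ≈ 0.985.

0.985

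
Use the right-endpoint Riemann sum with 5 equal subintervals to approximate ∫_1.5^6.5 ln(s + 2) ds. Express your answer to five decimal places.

Δs = (6.5 − 1.5)/5 = 1.
Right endpoints: 2.5, 3.5, 4.5, 5.5, 6.5.
f(2.5) ≈ 1.50408, f(3.5) ≈ 1.70475, f(4.5) ≈ 1.87180, f(5.5) ≈ 2.01490, f(6.5) ≈ 2.14007.
Sum = Δs · [f(2.5) + f(3.5) + f(4.5) + f(5.5) + f(6.5)].
Sum ≈ 9.23560.

9.23560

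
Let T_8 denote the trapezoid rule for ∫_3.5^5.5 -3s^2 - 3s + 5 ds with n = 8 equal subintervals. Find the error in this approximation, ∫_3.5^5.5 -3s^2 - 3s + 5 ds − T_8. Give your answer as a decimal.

Exact integral: ∫_3.5^5.5 f(s) ds = -140.5.
T_8 = -140.5625.
Error = -140.5 − (-140.5625) = 0.0625.

0.0625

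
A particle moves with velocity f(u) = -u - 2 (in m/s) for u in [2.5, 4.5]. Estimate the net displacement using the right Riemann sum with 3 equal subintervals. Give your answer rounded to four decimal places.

-11.6667

Δu = (4.5 − 2.5)/3 = 2/3.
Right endpoints: 19/6, 23/6, 4.5.
f(19/6) = -31/6, f(23/6) = -35/6, f(4.5) = -6.5.
Sum = Δu · [f(19/6) + f(23/6) + f(4.5)].
Sum ≈ -11.6667.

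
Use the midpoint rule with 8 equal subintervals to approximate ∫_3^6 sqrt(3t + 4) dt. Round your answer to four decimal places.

12.5154

Δt = (6 − 3)/8 = 0.375.
Midpoints: 3.1875, 3.5625, 3.9375, 4.3125, 4.6875, 5.0625, 5.4375, 5.8125.
f(3.1875) ≈ 3.6827, f(3.5625) ≈ 3.8324, f(3.9375) ≈ 3.9765, f(4.3125) ≈ 4.1155, f(4.6875) ≈ 4.2500, f(5.0625) ≈ 4.3804, f(5.4375) ≈ 4.5069, f(5.8125) ≈ 4.6301.
Sum = Δt · [f(3.1875) + f(3.5625) + f(3.9375) + ...].
Sum ≈ 12.5154.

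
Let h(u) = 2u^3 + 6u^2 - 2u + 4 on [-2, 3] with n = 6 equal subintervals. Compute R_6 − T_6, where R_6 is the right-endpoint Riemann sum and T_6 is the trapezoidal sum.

R_6 ≈ 160.208333.
T_6 ≈ 122.708333.
R_6 − T_6 = 37.5.

37.5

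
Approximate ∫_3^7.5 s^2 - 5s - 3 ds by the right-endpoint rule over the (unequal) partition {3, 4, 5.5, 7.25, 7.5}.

19.859375

Subinterval widths: 1, 1.5, 1.75, 0.25.
Right endpoints: 4, 5.5, 7.25, 7.5.
f(4) = -7, f(5.5) = -0.25, f(7.25) = 13.3125, f(7.5) = 15.75.
Sum = Σ Δs_i · f(s_i).
Sum = 19.859375.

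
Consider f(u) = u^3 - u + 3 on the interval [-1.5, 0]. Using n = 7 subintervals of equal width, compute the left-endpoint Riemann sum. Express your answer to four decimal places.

4.1327

Δu = (0 − (-1.5))/7 = 3/14.
Left endpoints: -1.5, -9/7, -15/14, -6/7, -9/14, -3/7, -3/14.
f(-1.5) = 1.125, f(-9/7) = 741/343, f(-15/14) = 7797/2744, f(-6/7) = 1107/343, f(-9/14) = 9267/2744, f(-3/7) = 1149/343, f(-3/14) = 8793/2744.
Sum = Δu · [f(-1.5) + f(-9/7) + f(-15/14) + ...].
Sum ≈ 4.1327.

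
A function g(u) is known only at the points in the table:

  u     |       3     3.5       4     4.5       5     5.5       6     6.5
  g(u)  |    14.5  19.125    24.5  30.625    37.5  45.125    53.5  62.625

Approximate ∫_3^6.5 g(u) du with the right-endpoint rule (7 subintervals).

136.5

Δu = 0.5.
Sum = 0.5·[19.125 + 24.5 + 30.625 + 37.5 + 45.125 + 53.5 + 62.625] = 136.5.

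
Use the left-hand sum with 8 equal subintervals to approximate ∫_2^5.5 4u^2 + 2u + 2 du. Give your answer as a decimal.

Δu = (5.5 − 2)/8 = 0.4375.
Left endpoints: 2, 2.4375, 2.875, 3.3125, 3.75, 4.1875, 4.625, 5.0625.
f(2) = 22, f(2.4375) = 30.640625, f(2.875) = 40.8125, f(3.3125) = 52.515625, f(3.75) = 65.75, f(4.1875) = 80.515625, f(4.625) = 96.8125, f(5.0625) = 114.640625.
Sum = Δu · [f(2) + f(2.4375) + f(2.875) + ...].
Sum = 220.36328125.

220.36328125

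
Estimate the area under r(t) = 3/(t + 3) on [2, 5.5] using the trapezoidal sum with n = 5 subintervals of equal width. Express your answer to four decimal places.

1.5951

Δt = (5.5 − 2)/5 = 0.7.
r(2) = 0.6, r(2.7) = 10/19, r(3.4) = 0.46875, r(4.1) = 30/71, r(4.8) = 5/13, r(5.5) = 6/17.
T_5 = (Δt/2)·[r(t_0) + 2r(t_1) + ... + 2r(t_{4}) + r(t_5)].
Sum ≈ 1.5951.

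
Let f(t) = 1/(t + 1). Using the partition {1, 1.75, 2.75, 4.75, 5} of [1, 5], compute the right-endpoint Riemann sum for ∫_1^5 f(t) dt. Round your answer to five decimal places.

0.92889

Subinterval widths: 0.75, 1, 2, 0.25.
Right endpoints: 1.75, 2.75, 4.75, 5.
f(1.75) = 4/11, f(2.75) = 4/15, f(4.75) = 4/23, f(5) = 1/6.
Sum = Σ Δt_i · f(t_i).
Sum ≈ 0.92889.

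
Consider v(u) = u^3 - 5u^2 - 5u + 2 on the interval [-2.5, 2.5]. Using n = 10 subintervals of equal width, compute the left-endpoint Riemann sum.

Δu = (2.5 − (-2.5))/10 = 0.5.
Left endpoints: -2.5, -2, -1.5, -1, -0.5, 0, 0.5, 1, 1.5, 2.
v(-2.5) = -32.375, v(-2) = -16, v(-1.5) = -5.125, v(-1) = 1, v(-0.5) = 3.125, v(0) = 2, v(0.5) = -1.625, v(1) = -7, v(1.5) = -13.375, v(2) = -20.
Sum = Δu · [v(-2.5) + v(-2) + v(-1.5) + ...].
Sum = -44.6875.

-44.6875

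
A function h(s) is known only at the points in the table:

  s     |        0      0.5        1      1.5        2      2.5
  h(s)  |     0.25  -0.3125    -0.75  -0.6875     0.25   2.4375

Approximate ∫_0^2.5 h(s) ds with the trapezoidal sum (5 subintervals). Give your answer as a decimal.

-0.078125

Δs = 0.5.
T_5 = (0.5/2)·[0.25 + 2·(-0.3125) + 2·(-0.75) + 2·(-0.6875) + 2·0.25 + 2.4375] = -0.078125.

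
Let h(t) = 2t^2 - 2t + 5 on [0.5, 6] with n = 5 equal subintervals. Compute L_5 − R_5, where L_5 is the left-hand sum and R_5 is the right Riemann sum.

-66.55

L_5 = 104.61.
R_5 = 171.16.
L_5 − R_5 = -66.55.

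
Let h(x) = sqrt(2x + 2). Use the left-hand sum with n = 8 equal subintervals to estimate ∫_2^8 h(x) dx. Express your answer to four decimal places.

19.8764

Δx = (8 − 2)/8 = 0.75.
Left endpoints: 2, 2.75, 3.5, 4.25, 5, 5.75, 6.5, 7.25.
h(2) ≈ 2.4495, h(2.75) ≈ 2.7386, h(3.5) ≈ 3.0000, h(4.25) ≈ 3.2404, h(5) ≈ 3.4641, h(5.75) ≈ 3.6742, h(6.5) ≈ 3.8730, h(7.25) ≈ 4.0620.
Sum = Δx · [h(2) + h(2.75) + h(3.5) + ...].
Sum ≈ 19.8764.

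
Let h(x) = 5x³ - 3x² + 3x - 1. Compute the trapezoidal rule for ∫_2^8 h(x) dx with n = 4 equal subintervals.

4842

Δx = (8 − 2)/4 = 1.5.
h(2) = 33, h(3.5) = 187.125, h(5) = 564, h(6.5) = 1264.875, h(8) = 2391.
T_4 = (Δx/2)·[h(x_0) + 2h(x_1) + 2h(x_2) + 2h(x_3) + h(x_4)].
Sum = 4842.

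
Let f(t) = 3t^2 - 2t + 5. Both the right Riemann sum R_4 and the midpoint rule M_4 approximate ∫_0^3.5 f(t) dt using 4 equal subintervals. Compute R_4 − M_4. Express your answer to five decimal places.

15.02539

R_4 = 62.48046875.
M_4 ≈ 47.4550781.
R_4 − M_4 ≈ 15.02539.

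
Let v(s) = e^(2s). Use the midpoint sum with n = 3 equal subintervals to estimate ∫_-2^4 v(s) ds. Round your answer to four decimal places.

821.9064

Δs = (4 − (-2))/3 = 2.
Midpoints: -1, 1, 3.
v(-1) ≈ 0.1353, v(1) ≈ 7.3891, v(3) ≈ 403.4288.
Sum = Δs · [v(-1) + v(1) + v(3)].
Sum ≈ 821.9064.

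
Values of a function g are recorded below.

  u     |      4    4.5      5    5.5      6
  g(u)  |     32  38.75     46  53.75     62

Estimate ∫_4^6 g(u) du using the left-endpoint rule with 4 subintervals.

Δu = 0.5.
Sum = 0.5·[32 + 38.75 + 46 + 53.75] = 85.25.

85.25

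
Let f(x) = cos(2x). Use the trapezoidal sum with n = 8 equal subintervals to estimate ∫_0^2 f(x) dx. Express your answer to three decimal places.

Δx = (2 − 0)/8 = 0.25.
f(0) ≈ 1.000, f(0.25) ≈ 0.878, f(0.5) ≈ 0.540, f(0.75) ≈ 0.071, f(1) ≈ -0.416, f(1.25) ≈ -0.801, f(1.5) ≈ -0.990, f(1.75) ≈ -0.936, f(2) ≈ -0.654.
T_8 = (Δx/2)·[f(x_0) + 2f(x_1) + ... + 2f(x_{7}) + f(x_8)].
Sum ≈ -0.370.

-0.370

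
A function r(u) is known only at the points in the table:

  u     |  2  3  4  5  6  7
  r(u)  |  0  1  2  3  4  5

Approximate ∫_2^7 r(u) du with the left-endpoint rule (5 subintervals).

10

Δu = 1.
Sum = 1·[0 + 1 + 2 + 3 + 4] = 10.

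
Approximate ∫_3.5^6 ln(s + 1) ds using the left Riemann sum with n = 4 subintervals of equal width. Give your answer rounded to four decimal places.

4.2124

Δs = (6 − 3.5)/4 = 0.625.
Left endpoints: 3.5, 4.125, 4.75, 5.375.
f(3.5) ≈ 1.5041, f(4.125) ≈ 1.6341, f(4.75) ≈ 1.7492, f(5.375) ≈ 1.8524.
Sum = Δs · [f(3.5) + f(4.125) + f(4.75) + f(5.375)].
Sum ≈ 4.2124.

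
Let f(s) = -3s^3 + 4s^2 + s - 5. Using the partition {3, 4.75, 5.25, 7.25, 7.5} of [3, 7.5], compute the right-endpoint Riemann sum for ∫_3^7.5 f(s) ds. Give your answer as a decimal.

Subinterval widths: 1.75, 0.5, 2, 0.25.
Right endpoints: 4.75, 5.25, 7.25, 7.5.
f(4.75) = -231.515625, f(5.25) = -323.609375, f(7.25) = -930.734375, f(7.5) = -1038.125.
Sum = Σ Δs_i · f(s_i).
Sum = -2687.95703125.

-2687.95703125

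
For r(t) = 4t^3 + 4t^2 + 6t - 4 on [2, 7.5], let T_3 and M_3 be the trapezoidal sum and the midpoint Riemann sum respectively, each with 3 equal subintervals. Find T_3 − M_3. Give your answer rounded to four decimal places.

281.9132

T_3 ≈ 4022.587963.
M_3 ≈ 3740.674769.
T_3 − M_3 ≈ 281.9132.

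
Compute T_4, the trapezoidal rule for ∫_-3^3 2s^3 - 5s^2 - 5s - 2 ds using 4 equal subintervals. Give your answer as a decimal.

Δs = (3 − (-3))/4 = 1.5.
f(-3) = -86, f(-1.5) = -12.5, f(0) = -2, f(1.5) = -14, f(3) = -8.
T_4 = (Δs/2)·[f(s_0) + 2f(s_1) + 2f(s_2) + 2f(s_3) + f(s_4)].
Sum = -113.25.

-113.25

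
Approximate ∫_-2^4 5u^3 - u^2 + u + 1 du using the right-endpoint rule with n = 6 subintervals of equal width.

479

Δu = (4 − (-2))/6 = 1.
Right endpoints: -1, 0, 1, 2, 3, 4.
f(-1) = -6, f(0) = 1, f(1) = 6, f(2) = 39, f(3) = 130, f(4) = 309.
Sum = Δu · [f(-1) + f(0) + f(1) + ...].
Sum = 479.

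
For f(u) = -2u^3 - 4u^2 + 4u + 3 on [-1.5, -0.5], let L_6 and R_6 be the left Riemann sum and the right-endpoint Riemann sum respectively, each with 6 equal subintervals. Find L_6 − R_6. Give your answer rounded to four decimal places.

-0.9167

L_6 ≈ -3.282407.
R_6 ≈ -2.365741.
L_6 − R_6 ≈ -0.9167.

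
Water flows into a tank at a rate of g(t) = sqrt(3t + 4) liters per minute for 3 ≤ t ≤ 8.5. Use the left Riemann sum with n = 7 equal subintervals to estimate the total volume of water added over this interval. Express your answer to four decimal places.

Δt = (8.5 − 3)/7 = 11/14.
Left endpoints: 3, 53/14, 32/7, 75/14, 43/7, 97/14, 54/7.
g(3) ≈ 3.6056, g(53/14) ≈ 3.9188, g(32/7) ≈ 4.2088, g(75/14) ≈ 4.4801, g(43/7) ≈ 4.7359, g(97/14) ≈ 4.9785, g(54/7) ≈ 5.2099.
Sum = Δt · [g(3) + g(53/14) + g(32/7) + ...].
Sum ≈ 24.4653.

24.4653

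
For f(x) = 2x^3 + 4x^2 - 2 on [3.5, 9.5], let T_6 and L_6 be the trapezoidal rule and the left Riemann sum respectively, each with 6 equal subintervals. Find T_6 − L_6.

T_6 = 5114.5.
L_6 = 4144.
T_6 − L_6 = 970.5.

970.5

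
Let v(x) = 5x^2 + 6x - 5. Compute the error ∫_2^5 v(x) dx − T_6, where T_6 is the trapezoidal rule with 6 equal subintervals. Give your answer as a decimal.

-0.625

Exact integral: ∫_2^5 v(x) dx = 243.
T_6 = 243.625.
Error = 243 − 243.625 = -0.625.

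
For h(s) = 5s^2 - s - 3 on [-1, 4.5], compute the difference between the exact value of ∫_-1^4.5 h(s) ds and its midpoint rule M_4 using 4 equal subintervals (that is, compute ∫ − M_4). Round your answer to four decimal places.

4.3327

Exact integral: ∫_-1^4.5 h(s) ds ≈ 127.416667.
M_4 ≈ 123.083984.
Error ≈ 127.416667 − 123.083984 ≈ 4.3327.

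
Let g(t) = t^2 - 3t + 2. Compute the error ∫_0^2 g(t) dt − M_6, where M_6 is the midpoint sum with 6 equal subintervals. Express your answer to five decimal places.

0.01852

Exact integral: ∫_0^2 g(t) dt ≈ 0.6666667.
M_6 ≈ 0.6481481.
Error ≈ 0.6666667 − 0.6481481 ≈ 0.01852.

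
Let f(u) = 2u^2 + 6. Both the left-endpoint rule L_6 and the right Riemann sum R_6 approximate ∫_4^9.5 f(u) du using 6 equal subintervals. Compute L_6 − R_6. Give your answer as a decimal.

L_6 ≈ 495.394676.
R_6 ≈ 631.519676.
L_6 − R_6 = -136.125.

-136.125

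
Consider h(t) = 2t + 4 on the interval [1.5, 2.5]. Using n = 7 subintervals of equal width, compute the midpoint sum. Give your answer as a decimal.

Δt = (2.5 − 1.5)/7 = 1/7.
Midpoints: 11/7, 12/7, 13/7, 2, 15/7, 16/7, 17/7.
h(11/7) = 50/7, h(12/7) = 52/7, h(13/7) = 54/7, h(2) = 8, h(15/7) = 58/7, h(16/7) = 60/7, h(17/7) = 62/7.
Sum = Δt · [h(11/7) + h(12/7) + h(13/7) + ...].
Sum = 8.

8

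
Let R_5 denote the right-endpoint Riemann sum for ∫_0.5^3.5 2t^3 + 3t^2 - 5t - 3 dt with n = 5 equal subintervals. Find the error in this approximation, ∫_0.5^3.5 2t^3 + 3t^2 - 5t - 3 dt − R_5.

-34.65

Exact integral: ∫_0.5^3.5 f(t) dt = 78.75.
R_5 = 113.4.
Error = 78.75 − 113.4 = -34.65.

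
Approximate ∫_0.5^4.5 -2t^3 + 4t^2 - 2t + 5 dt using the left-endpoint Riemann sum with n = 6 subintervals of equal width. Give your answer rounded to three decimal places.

Δt = (4.5 − 0.5)/6 = 2/3.
Left endpoints: 0.5, 7/6, 11/6, 2.5, 19/6, 23/6.
f(0.5) = 4.75, f(7/6) = 533/108, f(11/6) = 265/108, f(2.5) = -6.25, f(19/6) = -2671/108, f(23/6) = -6107/108.
Sum = Δt · [f(0.5) + f(7/6) + f(11/6) + ...].
Sum ≈ -50.259.

-50.259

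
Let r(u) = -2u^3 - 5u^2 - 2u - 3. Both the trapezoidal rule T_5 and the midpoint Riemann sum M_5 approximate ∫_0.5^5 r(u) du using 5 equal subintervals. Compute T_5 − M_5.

-19.591875

T_5 = -571.905.
M_5 = -552.313125.
T_5 − M_5 = -19.591875.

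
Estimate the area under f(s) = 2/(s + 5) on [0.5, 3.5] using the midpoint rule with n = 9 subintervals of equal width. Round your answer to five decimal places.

0.87046

Δs = (3.5 − 0.5)/9 = 1/3.
Midpoints: 2/3, 1, 4/3, 5/3, 2, 7/3, 8/3, 3, 10/3.
f(2/3) = 6/17, f(1) = 1/3, f(4/3) = 6/19, f(5/3) = 0.3, f(2) = 2/7, f(7/3) = 3/11, f(8/3) = 6/23, f(3) = 0.25, f(10/3) = 0.24.
Sum = Δs · [f(2/3) + f(1) + f(4/3) + ...].
Sum ≈ 0.87046.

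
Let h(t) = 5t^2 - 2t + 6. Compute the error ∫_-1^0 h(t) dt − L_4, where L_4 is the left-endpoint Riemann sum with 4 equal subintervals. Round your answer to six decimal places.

Exact integral: ∫_-1^0 h(t) dt ≈ 8.66666667.
L_4 = 9.59375.
Error ≈ 8.66666667 − 9.59375 ≈ -0.927083.

-0.927083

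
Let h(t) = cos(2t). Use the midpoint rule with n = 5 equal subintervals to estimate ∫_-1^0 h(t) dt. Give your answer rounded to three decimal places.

Δt = (0 − (-1))/5 = 0.2.
Midpoints: -0.9, -0.7, -0.5, -0.3, -0.1.
h(-0.9) ≈ -0.227, h(-0.7) ≈ 0.170, h(-0.5) ≈ 0.540, h(-0.3) ≈ 0.825, h(-0.1) ≈ 0.980.
Sum = Δt · [h(-0.9) + h(-0.7) + h(-0.5) + h(-0.3) + h(-0.1)].
Sum ≈ 0.458.

0.458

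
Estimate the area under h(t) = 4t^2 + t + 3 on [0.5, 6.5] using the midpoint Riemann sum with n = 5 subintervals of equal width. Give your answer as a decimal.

Δt = (6.5 − 0.5)/5 = 1.2.
Midpoints: 1.1, 2.3, 3.5, 4.7, 5.9.
h(1.1) = 8.94, h(2.3) = 26.46, h(3.5) = 55.5, h(4.7) = 96.06, h(5.9) = 148.14.
Sum = Δt · [h(1.1) + h(2.3) + h(3.5) + h(4.7) + h(5.9)].
Sum = 402.12.

402.12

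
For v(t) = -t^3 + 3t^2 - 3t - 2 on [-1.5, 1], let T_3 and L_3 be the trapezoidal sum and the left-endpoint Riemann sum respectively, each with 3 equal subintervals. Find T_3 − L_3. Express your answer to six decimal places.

-6.510417

T_3 ≈ 3.35069444.
L_3 ≈ 9.86111111.
T_3 − L_3 ≈ -6.510417.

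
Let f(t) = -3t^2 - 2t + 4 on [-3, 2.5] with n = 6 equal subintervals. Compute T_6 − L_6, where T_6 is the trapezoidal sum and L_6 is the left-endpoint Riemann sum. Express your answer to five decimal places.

T_6 ≈ -20.1857639.
L_6 ≈ -18.9253472.
T_6 − L_6 ≈ -1.26042.

-1.26042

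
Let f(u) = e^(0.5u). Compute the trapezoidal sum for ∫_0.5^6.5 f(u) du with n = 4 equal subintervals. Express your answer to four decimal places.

51.2888

Δu = (6.5 − 0.5)/4 = 1.5.
f(0.5) ≈ 1.2840, f(2) ≈ 2.7183, f(3.5) ≈ 5.7546, f(5) ≈ 12.1825, f(6.5) ≈ 25.7903.
T_4 = (Δu/2)·[f(u_0) + 2f(u_1) + 2f(u_2) + 2f(u_3) + f(u_4)].
Sum ≈ 51.2888.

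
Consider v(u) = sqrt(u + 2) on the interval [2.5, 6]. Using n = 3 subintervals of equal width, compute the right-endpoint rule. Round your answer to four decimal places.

Δu = (6 − 2.5)/3 = 7/6.
Right endpoints: 11/3, 29/6, 6.
v(11/3) ≈ 2.3805, v(29/6) ≈ 2.6141, v(6) ≈ 2.8284.
Sum = Δu · [v(11/3) + v(29/6) + v(6)].
Sum ≈ 9.1268.

9.1268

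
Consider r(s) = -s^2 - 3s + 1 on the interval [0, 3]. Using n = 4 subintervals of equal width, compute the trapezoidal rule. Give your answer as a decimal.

Δs = (3 − 0)/4 = 0.75.
r(0) = 1, r(0.75) = -1.8125, r(1.5) = -5.75, r(2.25) = -10.8125, r(3) = -17.
T_4 = (Δs/2)·[r(s_0) + 2r(s_1) + 2r(s_2) + 2r(s_3) + r(s_4)].
Sum = -19.78125.

-19.78125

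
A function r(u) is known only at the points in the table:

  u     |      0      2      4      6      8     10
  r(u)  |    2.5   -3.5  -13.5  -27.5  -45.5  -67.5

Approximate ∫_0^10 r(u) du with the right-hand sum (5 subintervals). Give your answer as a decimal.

Δu = 2.
Sum = 2·[(-3.5) + (-13.5) + (-27.5) + (-45.5) + (-67.5)] = -315.

-315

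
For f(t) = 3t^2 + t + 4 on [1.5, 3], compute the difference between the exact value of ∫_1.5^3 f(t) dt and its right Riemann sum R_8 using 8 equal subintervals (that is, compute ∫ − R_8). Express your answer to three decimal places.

-2.065

Exact integral: ∫_1.5^3 f(t) dt = 33.
R_8 ≈ 35.06543.
Error ≈ 33 − 35.06543 ≈ -2.065.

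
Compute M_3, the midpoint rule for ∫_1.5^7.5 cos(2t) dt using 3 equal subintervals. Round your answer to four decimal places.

0.5600

Δt = (7.5 − 1.5)/3 = 2.
Midpoints: 2.5, 4.5, 6.5.
f(2.5) ≈ 0.2837, f(4.5) ≈ -0.9111, f(6.5) ≈ 0.9074.
Sum = Δt · [f(2.5) + f(4.5) + f(6.5)].
Sum ≈ 0.5600.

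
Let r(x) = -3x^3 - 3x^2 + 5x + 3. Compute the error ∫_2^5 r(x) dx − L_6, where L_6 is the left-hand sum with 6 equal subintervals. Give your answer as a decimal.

-95.4375

Exact integral: ∫_2^5 r(x) dx = -512.25.
L_6 = -416.8125.
Error = -512.25 − (-416.8125) = -95.4375.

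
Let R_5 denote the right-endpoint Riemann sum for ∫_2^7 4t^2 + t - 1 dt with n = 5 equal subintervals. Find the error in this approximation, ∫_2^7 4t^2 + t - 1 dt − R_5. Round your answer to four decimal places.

-95.8333

Exact integral: ∫_2^7 f(t) dt ≈ 464.166667.
R_5 = 560.
Error ≈ 464.166667 − 560 ≈ -95.8333.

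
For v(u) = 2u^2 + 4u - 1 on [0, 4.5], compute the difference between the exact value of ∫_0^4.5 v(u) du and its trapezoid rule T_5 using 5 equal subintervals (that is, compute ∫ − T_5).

Exact integral: ∫_0^4.5 v(u) du = 96.75.
T_5 = 97.965.
Error = 96.75 − 97.965 = -1.215.

-1.215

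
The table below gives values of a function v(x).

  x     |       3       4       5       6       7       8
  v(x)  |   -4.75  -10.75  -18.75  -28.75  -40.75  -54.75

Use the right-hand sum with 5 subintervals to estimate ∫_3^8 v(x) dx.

-153.75

Δx = 1.
Sum = 1·[(-10.75) + (-18.75) + (-28.75) + (-40.75) + (-54.75)] = -153.75.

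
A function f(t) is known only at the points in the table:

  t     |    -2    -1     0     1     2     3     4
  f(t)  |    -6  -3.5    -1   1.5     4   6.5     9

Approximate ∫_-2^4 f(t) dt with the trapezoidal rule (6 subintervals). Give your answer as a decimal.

Δt = 1.
T_6 = (1/2)·[(-6) + 2·(-3.5) + 2·(-1) + 2·1.5 + 2·4 + 2·6.5 + 9] = 9.

9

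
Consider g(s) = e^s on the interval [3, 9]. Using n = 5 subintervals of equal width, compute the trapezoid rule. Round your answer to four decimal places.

Δs = (9 − 3)/5 = 1.2.
g(3) ≈ 20.0855, g(4.2) ≈ 66.6863, g(5.4) ≈ 221.4064, g(6.6) ≈ 735.0952, g(7.8) ≈ 2440.6020, g(9) ≈ 8103.0839.
T_5 = (Δs/2)·[g(s_0) + 2g(s_1) + ... + 2g(s_{4}) + g(s_5)].
Sum ≈ 9030.4496.

9030.4496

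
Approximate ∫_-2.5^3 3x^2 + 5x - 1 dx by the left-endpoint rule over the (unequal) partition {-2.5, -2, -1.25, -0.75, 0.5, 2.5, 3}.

17.890625

Subinterval widths: 0.5, 0.75, 0.5, 1.25, 2, 0.5.
Left endpoints: -2.5, -2, -1.25, -0.75, 0.5, 2.5.
f(-2.5) = 5.25, f(-2) = 1, f(-1.25) = -2.5625, f(-0.75) = -3.0625, f(0.5) = 2.25, f(2.5) = 30.25.
Sum = Σ Δx_i · f(x_i).
Sum = 17.890625.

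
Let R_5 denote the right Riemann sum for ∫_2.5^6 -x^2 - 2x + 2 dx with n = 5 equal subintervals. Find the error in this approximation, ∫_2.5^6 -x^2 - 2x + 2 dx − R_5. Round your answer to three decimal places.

Exact integral: ∫_2.5^6 f(x) dx ≈ -89.54167.
R_5 = -102.69.
Error ≈ -89.54167 − (-102.69) ≈ 13.148.

13.148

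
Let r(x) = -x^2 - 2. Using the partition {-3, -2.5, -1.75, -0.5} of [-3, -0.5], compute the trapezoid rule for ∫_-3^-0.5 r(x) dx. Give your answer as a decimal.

-14.375

Subinterval widths: 0.5, 0.75, 1.25.
r(-3) = -11, r(-2.5) = -8.25, r(-1.75) = -5.0625, r(-0.5) = -2.25.
On each subinterval the trapezoid contributes (Δx_i/2)·[r(x_{i-1}) + r(x_i)].
Sum = -14.375.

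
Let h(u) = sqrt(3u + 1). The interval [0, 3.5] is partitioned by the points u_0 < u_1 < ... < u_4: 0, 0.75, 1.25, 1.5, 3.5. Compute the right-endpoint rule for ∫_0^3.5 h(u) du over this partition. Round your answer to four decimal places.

9.8104

Subinterval widths: 0.75, 0.5, 0.25, 2.
Right endpoints: 0.75, 1.25, 1.5, 3.5.
h(0.75) ≈ 1.8028, h(1.25) ≈ 2.1794, h(1.5) ≈ 2.3452, h(3.5) ≈ 3.3912.
Sum = Σ Δu_i · h(u_i).
Sum ≈ 9.8104.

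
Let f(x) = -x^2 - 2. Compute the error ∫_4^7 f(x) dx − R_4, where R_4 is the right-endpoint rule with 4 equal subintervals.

12.65625

Exact integral: ∫_4^7 f(x) dx = -99.
R_4 = -111.65625.
Error = -99 − (-111.65625) = 12.65625.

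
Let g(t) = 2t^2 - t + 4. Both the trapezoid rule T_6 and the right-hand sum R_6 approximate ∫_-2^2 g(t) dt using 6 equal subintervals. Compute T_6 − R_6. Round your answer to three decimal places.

T_6 ≈ 27.25926.
R_6 ≈ 25.92593.
T_6 − R_6 ≈ 1.333.

1.333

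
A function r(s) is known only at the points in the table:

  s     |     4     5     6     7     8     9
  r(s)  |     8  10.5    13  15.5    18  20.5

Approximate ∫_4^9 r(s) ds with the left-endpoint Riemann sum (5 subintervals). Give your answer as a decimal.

65

Δs = 1.
Sum = 1·[8 + 10.5 + 13 + 15.5 + 18] = 65.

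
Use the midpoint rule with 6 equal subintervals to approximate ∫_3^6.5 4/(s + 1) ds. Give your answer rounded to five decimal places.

2.51191

Δs = (6.5 − 3)/6 = 7/12.
Midpoints: 79/24, 3.875, 107/24, 121/24, 5.625, 149/24.
f(79/24) = 96/103, f(3.875) = 32/39, f(107/24) = 96/131, f(121/24) = 96/145, f(5.625) = 32/53, f(149/24) = 96/173.
Sum = Δs · [f(79/24) + f(3.875) + f(107/24) + ...].
Sum ≈ 2.51191.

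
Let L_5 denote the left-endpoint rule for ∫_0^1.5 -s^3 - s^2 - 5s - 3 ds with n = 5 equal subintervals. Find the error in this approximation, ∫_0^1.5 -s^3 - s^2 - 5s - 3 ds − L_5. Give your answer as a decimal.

Exact integral: ∫_0^1.5 f(s) ds = -12.515625.
L_5 = -10.62.
Error = -12.515625 − (-10.62) = -1.895625.

-1.895625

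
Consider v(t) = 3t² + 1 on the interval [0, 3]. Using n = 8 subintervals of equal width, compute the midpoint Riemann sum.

29.89453125

Δt = (3 − 0)/8 = 0.375.
Midpoints: 0.1875, 0.5625, 0.9375, 1.3125, 1.6875, 2.0625, 2.4375, 2.8125.
v(0.1875) = 1.10546875, v(0.5625) = 1.94921875, v(0.9375) = 3.63671875, v(1.3125) = 6.16796875, v(1.6875) = 9.54296875, v(2.0625) = 13.76171875, v(2.4375) = 18.82421875, v(2.8125) = 24.73046875.
Sum = Δt · [v(0.1875) + v(0.5625) + v(0.9375) + ...].
Sum = 29.89453125.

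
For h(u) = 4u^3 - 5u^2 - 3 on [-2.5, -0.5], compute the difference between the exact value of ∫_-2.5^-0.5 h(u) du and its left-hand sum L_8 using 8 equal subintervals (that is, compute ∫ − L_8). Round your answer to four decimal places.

Exact integral: ∫_-2.5^-0.5 h(u) du ≈ -70.833333.
L_8 = -82.8125.
Error ≈ -70.833333 − (-82.8125) ≈ 11.9792.

11.9792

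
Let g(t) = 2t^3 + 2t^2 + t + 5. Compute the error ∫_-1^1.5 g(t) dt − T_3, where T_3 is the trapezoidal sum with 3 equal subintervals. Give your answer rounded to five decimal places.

Exact integral: ∫_-1^1.5 g(t) dt ≈ 18.0729167.
T_3 ≈ 19.0856481.
Error ≈ 18.0729167 − 19.0856481 ≈ -1.01273.

-1.01273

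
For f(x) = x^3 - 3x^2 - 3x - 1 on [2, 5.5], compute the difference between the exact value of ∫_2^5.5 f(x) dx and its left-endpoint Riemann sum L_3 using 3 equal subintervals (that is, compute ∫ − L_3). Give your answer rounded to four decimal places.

33.7726

Exact integral: ∫_2^5.5 f(x) dx = 23.515625.
L_3 ≈ -10.256944.
Error ≈ 23.515625 − (-10.256944) ≈ 33.7726.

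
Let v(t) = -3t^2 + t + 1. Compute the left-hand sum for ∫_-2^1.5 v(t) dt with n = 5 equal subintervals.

-12.67

Δt = (1.5 − (-2))/5 = 0.7.
Left endpoints: -2, -1.3, -0.6, 0.1, 0.8.
v(-2) = -13, v(-1.3) = -5.37, v(-0.6) = -0.68, v(0.1) = 1.07, v(0.8) = -0.12.
Sum = Δt · [v(-2) + v(-1.3) + v(-0.6) + v(0.1) + v(0.8)].
Sum = -12.67.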